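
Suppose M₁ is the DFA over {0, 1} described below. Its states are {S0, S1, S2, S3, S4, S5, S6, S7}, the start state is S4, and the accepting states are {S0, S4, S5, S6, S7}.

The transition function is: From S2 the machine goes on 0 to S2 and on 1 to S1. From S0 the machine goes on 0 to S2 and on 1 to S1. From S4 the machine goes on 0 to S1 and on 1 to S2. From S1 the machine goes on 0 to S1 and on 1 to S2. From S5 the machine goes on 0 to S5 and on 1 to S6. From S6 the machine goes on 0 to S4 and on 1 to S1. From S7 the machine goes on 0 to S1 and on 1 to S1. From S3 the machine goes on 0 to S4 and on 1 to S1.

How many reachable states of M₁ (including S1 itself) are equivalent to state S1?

2

First remove the unreachable states {S0,S3,S5,S6,S7}; 3 states remain.
Initial partition by acceptance: {S4} | {S1,S2}.
No further refinement is possible. Final partition (2 blocks): {S4} | {S1,S2}.
State S1 belongs to the block {S1,S2}, which has 2 states.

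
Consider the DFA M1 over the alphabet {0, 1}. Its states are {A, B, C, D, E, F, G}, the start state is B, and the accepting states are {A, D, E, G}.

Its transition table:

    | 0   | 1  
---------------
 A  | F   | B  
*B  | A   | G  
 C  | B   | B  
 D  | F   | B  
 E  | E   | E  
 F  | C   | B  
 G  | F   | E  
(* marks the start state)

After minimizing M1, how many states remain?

6

First remove the unreachable states {D}; 6 states remain.
Initial partition by acceptance: {A,E,G} | {B,C,F}.
Split {A,E,G} by δ(·,0) → {A,G} and {E}.
On input 1, block {A,G} splits into {A} and {G}.
On input 0, block {B,C,F} splits into {C,F} and {B}.
On input 0, block {C,F} splits into {C} and {F}.
Stable partition: {A} | {C} | {E} | {G} | {B} | {F} — 6 equivalence classes.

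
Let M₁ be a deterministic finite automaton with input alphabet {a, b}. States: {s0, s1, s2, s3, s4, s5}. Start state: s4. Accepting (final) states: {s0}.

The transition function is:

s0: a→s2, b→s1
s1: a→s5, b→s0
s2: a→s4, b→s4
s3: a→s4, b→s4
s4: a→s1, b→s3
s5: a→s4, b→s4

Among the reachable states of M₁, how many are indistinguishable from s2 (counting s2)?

3

P0 = {s0} | {s1,s2,s3,s4,s5}.
Split {s1,s2,s3,s4,s5} by δ(·,b) → {s2,s3,s4,s5} and {s1}.
Split {s2,s3,s4,s5} by δ(·,a) → {s2,s3,s5} and {s4}.
The partition is now stable with 4 blocks: {s0} | {s2,s3,s5} | {s1} | {s4}.
State s2 belongs to the block {s2,s3,s5}, which has 3 states.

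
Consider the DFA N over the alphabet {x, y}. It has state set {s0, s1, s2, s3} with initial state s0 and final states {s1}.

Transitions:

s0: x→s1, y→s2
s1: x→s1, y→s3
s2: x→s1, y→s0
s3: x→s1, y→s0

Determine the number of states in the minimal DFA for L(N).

2

Initial partition by acceptance: {s1} | {s0,s2,s3}.
Stable partition: {s1} | {s0,s2,s3} — 2 equivalence classes.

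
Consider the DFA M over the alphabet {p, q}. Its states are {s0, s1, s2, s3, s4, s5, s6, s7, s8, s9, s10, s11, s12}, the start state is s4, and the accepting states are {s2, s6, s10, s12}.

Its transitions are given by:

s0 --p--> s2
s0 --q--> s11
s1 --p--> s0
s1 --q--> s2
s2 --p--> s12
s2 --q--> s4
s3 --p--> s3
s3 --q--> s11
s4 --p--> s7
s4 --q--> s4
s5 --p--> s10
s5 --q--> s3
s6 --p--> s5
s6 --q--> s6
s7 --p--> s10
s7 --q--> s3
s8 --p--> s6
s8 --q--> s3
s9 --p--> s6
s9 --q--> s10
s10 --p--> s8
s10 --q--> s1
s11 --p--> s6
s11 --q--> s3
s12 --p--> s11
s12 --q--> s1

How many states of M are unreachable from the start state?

No path from s4 leads to s9; the other 12 states are all reachable.

1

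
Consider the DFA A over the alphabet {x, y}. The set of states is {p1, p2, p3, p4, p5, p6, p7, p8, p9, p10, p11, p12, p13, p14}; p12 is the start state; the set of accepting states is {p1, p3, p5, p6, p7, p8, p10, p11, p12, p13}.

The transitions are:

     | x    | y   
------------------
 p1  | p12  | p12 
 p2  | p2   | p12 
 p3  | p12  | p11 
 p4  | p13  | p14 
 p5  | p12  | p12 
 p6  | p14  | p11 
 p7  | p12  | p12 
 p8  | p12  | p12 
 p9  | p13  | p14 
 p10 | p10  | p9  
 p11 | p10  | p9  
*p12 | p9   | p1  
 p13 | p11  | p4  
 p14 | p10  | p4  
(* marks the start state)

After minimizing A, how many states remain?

States {p2,p3,p5,p6,p7,p8} cannot be reached from the start state, so discard them.
Initial partition by acceptance: {p1,p10,p11,p12,p13} | {p4,p9,p14}.
Refine {p1,p10,p11,p12,p13} on symbol x: members go to different blocks, giving {p1,p10,p11,p13} and {p12}.
On input x, block {p1,p10,p11,p13} splits into {p10,p11,p13} and {p1}.
The partition is now stable with 4 blocks: {p10,p11,p13} | {p4,p9,p14} | {p12} | {p1}.

4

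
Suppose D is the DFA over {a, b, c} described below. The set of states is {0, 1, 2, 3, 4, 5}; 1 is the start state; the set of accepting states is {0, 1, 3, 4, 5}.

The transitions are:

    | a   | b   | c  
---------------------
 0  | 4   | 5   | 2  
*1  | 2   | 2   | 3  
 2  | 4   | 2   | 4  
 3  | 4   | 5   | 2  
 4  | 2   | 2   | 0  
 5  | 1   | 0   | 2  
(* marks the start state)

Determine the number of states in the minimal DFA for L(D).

Start with accepting vs non-accepting: {0,1,3,4,5} | {2}.
Split {0,1,3,4,5} by δ(·,a) → {0,3,5} and {1,4}.
No further refinement is possible. Final partition (3 blocks): {0,3,5} | {2} | {1,4}.

3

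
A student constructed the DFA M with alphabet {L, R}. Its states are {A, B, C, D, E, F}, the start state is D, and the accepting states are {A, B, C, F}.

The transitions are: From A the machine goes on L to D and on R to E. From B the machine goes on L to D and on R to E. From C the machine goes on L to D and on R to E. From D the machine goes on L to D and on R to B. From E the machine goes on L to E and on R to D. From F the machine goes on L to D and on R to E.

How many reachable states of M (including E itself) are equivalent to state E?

1

Reachable states from the start: {B,D,E}. Unreachable: {A,C,F} — drop them.
Start with accepting vs non-accepting: {B} | {D,E}.
Split {D,E} by δ(·,R) → {D} and {E}.
The partition is now stable with 3 blocks: {B} | {D} | {E}.
State E belongs to the block {E}, which has 1 states.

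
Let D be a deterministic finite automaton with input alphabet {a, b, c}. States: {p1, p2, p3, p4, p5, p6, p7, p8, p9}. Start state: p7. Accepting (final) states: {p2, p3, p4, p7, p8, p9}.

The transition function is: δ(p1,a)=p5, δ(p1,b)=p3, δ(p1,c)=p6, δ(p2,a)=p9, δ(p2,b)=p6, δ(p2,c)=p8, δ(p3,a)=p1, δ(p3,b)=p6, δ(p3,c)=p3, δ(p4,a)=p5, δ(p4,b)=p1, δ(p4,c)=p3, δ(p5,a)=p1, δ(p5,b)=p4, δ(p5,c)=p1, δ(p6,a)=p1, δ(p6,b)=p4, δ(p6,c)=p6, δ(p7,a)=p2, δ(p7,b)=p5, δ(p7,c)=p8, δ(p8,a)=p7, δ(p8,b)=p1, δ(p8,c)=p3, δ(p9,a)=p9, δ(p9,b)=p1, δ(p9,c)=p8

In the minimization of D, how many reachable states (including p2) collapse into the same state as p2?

Start with accepting vs non-accepting: {p2,p3,p4,p7,p8,p9} | {p1,p5,p6}.
Split {p2,p3,p4,p7,p8,p9} by δ(·,a) → {p2,p7,p8,p9} and {p3,p4}.
Split {p2,p7,p8,p9} by δ(·,c) → {p2,p7,p9} and {p8}.
Stable partition: {p2,p7,p9} | {p1,p5,p6} | {p3,p4} | {p8} — 4 equivalence classes.
The equivalence class containing p2 is {p2,p7,p9}, of size 3.

3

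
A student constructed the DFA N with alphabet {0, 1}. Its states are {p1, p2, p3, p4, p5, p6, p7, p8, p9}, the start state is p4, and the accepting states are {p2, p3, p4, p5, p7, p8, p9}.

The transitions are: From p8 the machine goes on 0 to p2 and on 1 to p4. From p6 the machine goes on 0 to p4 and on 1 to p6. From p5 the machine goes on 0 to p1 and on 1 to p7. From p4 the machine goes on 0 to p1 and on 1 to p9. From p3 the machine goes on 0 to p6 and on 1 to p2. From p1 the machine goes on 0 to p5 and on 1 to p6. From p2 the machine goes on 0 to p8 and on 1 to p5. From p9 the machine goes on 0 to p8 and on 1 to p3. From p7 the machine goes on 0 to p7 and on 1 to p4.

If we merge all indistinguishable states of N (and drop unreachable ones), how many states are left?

All states are reachable from the start state.
Start with accepting vs non-accepting: {p2,p3,p4,p5,p7,p8,p9} | {p1,p6}.
On input 0, block {p2,p3,p4,p5,p7,p8,p9} splits into {p2,p7,p8,p9} and {p3,p4,p5}.
No further refinement is possible. Final partition (3 blocks): {p2,p7,p8,p9} | {p1,p6} | {p3,p4,p5}.

3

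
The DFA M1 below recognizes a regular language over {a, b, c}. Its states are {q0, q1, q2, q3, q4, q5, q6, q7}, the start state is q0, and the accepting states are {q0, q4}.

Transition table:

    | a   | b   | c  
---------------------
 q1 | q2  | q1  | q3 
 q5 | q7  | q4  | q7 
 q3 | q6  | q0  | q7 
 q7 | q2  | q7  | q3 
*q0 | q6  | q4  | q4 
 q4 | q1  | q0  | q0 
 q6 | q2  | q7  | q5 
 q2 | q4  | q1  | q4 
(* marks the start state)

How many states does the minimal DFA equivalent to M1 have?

4

Every state is reachable, so we keep all 8.
Initial partition by acceptance: {q0,q4} | {q1,q2,q3,q5,q6,q7}.
On input a, block {q1,q2,q3,q5,q6,q7} splits into {q1,q3,q5,q6,q7} and {q2}.
On input a, block {q1,q3,q5,q6,q7} splits into {q1,q6,q7} and {q3,q5}.
The partition is now stable with 4 blocks: {q0,q4} | {q1,q6,q7} | {q2} | {q3,q5}.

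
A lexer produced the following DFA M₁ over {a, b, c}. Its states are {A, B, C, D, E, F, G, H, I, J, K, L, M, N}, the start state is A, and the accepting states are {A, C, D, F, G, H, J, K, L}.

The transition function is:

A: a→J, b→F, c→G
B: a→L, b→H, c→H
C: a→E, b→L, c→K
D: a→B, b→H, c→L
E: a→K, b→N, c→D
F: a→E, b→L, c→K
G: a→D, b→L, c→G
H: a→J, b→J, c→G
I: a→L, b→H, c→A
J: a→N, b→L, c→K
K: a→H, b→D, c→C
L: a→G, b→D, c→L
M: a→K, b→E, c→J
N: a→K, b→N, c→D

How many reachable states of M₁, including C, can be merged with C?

3

States {I,M} cannot be reached from the start state, so discard them.
Initial partition by acceptance: {A,C,D,F,G,H,J,K,L} | {B,E,N}.
Refine {A,C,D,F,G,H,J,K,L} on symbol a: members go to different blocks, giving {A,G,H,K,L} and {C,D,F,J}.
On input a, block {A,G,H,K,L} splits into {A,G,H} and {K,L}.
Split {A,G,H} by δ(·,b) → {A,H} and {G}.
Split {B,E,N} by δ(·,b) → {E,N} and {B}.
On input a, block {C,D,F,J} splits into {C,F,J} and {D}.
Split {K,L} by δ(·,a) → {K} and {L}.
Stable partition: {A,H} | {E,N} | {C,F,J} | {K} | {G} | {B} | {D} | {L} — 8 equivalence classes.
State C belongs to the block {C,F,J}, which has 3 states.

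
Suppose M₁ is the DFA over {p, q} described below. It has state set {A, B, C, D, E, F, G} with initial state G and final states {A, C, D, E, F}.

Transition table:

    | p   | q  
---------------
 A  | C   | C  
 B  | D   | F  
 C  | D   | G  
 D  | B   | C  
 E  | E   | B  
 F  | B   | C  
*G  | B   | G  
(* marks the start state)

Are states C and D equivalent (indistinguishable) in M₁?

States {A,E} cannot be reached from the start state, so discard them.
Start with accepting vs non-accepting: {C,D,F} | {B,G}.
Split {C,D,F} by δ(·,p) → {D,F} and {C}.
Split {B,G} by δ(·,p) → {B} and {G}.
The partition is now stable with 4 blocks: {D,F} | {B} | {C} | {G}.
C and D end up in different blocks, so they are distinguishable. For instance, the string 'p' is accepted from only C.

No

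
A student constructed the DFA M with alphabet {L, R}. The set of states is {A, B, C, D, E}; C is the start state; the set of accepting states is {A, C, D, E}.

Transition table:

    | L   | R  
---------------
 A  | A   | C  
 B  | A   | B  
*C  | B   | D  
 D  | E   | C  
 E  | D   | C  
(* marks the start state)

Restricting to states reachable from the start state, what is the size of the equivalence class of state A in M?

3

Every state is reachable, so we keep all 5.
Initial partition by acceptance: {A,C,D,E} | {B}.
Refine {A,C,D,E} on symbol L: members go to different blocks, giving {A,D,E} and {C}.
Stable partition: {A,D,E} | {B} | {C} — 3 equivalence classes.
State A belongs to the block {A,D,E}, which has 3 states.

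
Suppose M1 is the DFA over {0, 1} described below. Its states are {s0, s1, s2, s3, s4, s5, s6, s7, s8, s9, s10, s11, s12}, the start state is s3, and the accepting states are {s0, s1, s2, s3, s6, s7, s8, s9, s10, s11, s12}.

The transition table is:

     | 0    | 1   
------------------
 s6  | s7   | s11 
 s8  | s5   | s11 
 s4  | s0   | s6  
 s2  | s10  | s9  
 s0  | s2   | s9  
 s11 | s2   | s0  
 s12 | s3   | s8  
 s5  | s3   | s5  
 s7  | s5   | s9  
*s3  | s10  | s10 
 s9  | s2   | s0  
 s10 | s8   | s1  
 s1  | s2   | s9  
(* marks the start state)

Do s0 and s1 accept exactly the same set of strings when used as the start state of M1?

States {s4,s6,s7,s12} cannot be reached from the start state, so discard them.
Start with accepting vs non-accepting: {s0,s1,s2,s3,s8,s9,s10,s11} | {s5}.
Refine {s0,s1,s2,s3,s8,s9,s10,s11} on symbol 0: members go to different blocks, giving {s0,s1,s2,s3,s9,s10,s11} and {s8}.
Refine {s0,s1,s2,s3,s9,s10,s11} on symbol 0: members go to different blocks, giving {s0,s1,s2,s3,s9,s11} and {s10}.
On input 0, block {s0,s1,s2,s3,s9,s11} splits into {s0,s1,s9,s11} and {s2,s3}.
Split {s2,s3} by δ(·,1) → {s2} and {s3}.
Stable partition: {s0,s1,s9,s11} | {s5} | {s8} | {s10} | {s2} | {s3} — 6 equivalence classes.
s0 and s1 lie in the same block of the stable partition, so they are equivalent — no string distinguishes them.

Yes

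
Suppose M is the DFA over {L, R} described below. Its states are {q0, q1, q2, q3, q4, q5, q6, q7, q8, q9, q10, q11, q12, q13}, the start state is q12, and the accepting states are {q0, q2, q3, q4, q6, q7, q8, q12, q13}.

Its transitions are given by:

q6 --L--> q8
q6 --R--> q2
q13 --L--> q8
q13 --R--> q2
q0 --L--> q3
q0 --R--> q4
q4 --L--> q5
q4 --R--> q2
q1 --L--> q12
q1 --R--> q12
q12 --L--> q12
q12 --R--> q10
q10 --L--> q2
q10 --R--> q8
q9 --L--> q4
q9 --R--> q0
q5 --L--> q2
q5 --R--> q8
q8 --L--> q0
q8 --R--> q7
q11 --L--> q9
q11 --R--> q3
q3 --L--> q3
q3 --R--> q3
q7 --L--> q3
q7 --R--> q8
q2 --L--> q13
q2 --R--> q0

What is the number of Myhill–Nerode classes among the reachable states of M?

9

First remove the unreachable states {q1,q6,q9,q11}; 10 states remain.
P0 = {q0,q2,q3,q4,q7,q8,q12,q13} | {q5,q10}.
On input L, block {q0,q2,q3,q4,q7,q8,q12,q13} splits into {q0,q2,q3,q7,q8,q12,q13} and {q4}.
Split {q0,q2,q3,q7,q8,q12,q13} by δ(·,R) → {q2,q3,q7,q8,q13} and {q0} and {q12}.
Split {q2,q3,q7,q8,q13} by δ(·,L) → {q2,q3,q7,q13} and {q8}.
Split {q2,q3,q7,q13} by δ(·,L) → {q2,q3,q7} and {q13}.
Split {q2,q3,q7} by δ(·,L) → {q3,q7} and {q2}.
On input R, block {q3,q7} splits into {q3} and {q7}.
No further refinement is possible. Final partition (9 blocks): {q3} | {q5,q10} | {q4} | {q0} | {q12} | {q8} | {q13} | {q2} | {q7}.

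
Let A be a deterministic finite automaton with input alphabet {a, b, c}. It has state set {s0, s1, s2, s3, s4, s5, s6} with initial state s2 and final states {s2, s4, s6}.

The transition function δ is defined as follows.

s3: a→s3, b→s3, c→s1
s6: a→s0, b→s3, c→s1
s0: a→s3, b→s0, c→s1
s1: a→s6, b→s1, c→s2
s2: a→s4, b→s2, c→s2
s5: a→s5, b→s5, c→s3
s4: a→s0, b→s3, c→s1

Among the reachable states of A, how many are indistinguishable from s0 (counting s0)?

2

Reachable states from the start: {s0,s1,s2,s3,s4,s6}. Unreachable: {s5} — drop them.
Start with accepting vs non-accepting: {s2,s4,s6} | {s0,s1,s3}.
Refine {s2,s4,s6} on symbol a: members go to different blocks, giving {s4,s6} and {s2}.
Split {s0,s1,s3} by δ(·,a) → {s0,s3} and {s1}.
Stable partition: {s4,s6} | {s0,s3} | {s2} | {s1} — 4 equivalence classes.
State s0 belongs to the block {s0,s3}, which has 2 states.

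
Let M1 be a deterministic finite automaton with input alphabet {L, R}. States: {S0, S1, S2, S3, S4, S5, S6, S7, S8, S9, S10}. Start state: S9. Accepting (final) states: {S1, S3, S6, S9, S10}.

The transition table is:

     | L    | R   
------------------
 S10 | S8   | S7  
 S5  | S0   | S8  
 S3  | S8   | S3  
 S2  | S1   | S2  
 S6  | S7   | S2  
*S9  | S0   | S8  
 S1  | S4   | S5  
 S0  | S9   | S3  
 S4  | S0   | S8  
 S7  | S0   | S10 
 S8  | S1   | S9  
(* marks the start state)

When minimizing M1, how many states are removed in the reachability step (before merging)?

BFS from S9 reaches {S0, S1, S3, S4, S5, S8, S9}; the 4 state(s) S2, S6, S7, S10 are never visited.

4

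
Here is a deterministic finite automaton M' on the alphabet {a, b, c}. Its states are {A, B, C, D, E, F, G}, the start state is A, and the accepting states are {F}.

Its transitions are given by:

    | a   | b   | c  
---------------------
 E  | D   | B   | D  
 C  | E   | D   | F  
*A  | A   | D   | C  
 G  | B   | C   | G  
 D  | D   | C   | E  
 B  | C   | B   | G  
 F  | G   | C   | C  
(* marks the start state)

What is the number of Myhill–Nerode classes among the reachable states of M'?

P0 = {F} | {A,B,C,D,E,G}.
On input c, block {A,B,C,D,E,G} splits into {A,B,D,E,G} and {C}.
Split {A,B,D,E,G} by δ(·,a) → {A,D,E,G} and {B}.
Split {A,D,E,G} by δ(·,a) → {A,D,E} and {G}.
Refine {A,D,E} on symbol b: members go to different blocks, giving {A} and {D} and {E}.
Stable partition: {F} | {A} | {C} | {B} | {G} | {D} | {E} — 7 equivalence classes.

7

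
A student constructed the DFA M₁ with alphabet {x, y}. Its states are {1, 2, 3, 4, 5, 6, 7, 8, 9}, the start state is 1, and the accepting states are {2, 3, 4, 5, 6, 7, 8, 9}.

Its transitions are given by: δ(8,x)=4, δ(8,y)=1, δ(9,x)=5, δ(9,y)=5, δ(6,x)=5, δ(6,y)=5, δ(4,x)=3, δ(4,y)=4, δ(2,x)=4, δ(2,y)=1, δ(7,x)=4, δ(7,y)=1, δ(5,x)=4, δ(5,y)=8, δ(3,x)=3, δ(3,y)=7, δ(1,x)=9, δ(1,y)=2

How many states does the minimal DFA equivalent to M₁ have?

6

States {6} cannot be reached from the start state, so discard them.
Start with accepting vs non-accepting: {2,3,4,5,7,8,9} | {1}.
Split {2,3,4,5,7,8,9} by δ(·,y) → {3,4,5,9} and {2,7,8}.
Split {3,4,5,9} by δ(·,y) → {3,5} and {4,9}.
Split {3,5} by δ(·,x) → {3} and {5}.
On input x, block {4,9} splits into {4} and {9}.
Stable partition: {3} | {1} | {2,7,8} | {4} | {5} | {9} — 6 equivalence classes.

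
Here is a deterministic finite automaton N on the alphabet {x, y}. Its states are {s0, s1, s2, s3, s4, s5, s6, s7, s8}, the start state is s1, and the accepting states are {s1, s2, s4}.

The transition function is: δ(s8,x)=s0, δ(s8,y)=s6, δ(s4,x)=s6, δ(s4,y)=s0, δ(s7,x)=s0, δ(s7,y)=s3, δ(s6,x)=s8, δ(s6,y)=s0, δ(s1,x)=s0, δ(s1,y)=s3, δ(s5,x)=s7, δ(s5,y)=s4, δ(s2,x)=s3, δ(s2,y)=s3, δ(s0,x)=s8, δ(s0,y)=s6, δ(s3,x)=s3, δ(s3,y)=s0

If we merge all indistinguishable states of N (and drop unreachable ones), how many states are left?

2

States {s2,s4,s5,s7} cannot be reached from the start state, so discard them.
P0 = {s1} | {s0,s3,s6,s8}.
Stable partition: {s1} | {s0,s3,s6,s8} — 2 equivalence classes.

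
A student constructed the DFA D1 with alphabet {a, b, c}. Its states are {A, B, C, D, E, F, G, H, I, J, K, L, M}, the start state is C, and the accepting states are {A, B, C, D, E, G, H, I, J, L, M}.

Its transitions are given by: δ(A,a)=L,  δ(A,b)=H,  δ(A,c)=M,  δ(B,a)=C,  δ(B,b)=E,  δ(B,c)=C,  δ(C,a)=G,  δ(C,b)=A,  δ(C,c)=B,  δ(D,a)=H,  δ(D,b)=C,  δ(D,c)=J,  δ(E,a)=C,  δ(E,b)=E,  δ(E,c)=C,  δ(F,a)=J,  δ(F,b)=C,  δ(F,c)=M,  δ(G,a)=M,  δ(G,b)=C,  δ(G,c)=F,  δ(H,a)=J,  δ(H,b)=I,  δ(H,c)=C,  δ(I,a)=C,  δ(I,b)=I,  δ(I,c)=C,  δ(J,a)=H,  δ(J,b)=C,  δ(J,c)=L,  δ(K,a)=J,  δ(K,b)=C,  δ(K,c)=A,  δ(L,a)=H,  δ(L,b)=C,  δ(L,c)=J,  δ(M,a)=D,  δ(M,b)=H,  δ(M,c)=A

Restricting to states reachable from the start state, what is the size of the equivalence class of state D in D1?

3

States {K} cannot be reached from the start state, so discard them.
Start with accepting vs non-accepting: {A,B,C,D,E,G,H,I,J,L,M} | {F}.
Refine {A,B,C,D,E,G,H,I,J,L,M} on symbol c: members go to different blocks, giving {A,B,C,D,E,H,I,J,L,M} and {G}.
Refine {A,B,C,D,E,H,I,J,L,M} on symbol a: members go to different blocks, giving {A,B,D,E,H,I,J,L,M} and {C}.
On input a, block {A,B,D,E,H,I,J,L,M} splits into {A,D,H,J,L,M} and {B,E,I}.
Split {A,D,H,J,L,M} by δ(·,b) → {D,J,L} and {A,M} and {H}.
Stable partition: {D,J,L} | {F} | {G} | {C} | {B,E,I} | {A,M} | {H} — 7 equivalence classes.
The equivalence class containing D is {D,J,L}, of size 3.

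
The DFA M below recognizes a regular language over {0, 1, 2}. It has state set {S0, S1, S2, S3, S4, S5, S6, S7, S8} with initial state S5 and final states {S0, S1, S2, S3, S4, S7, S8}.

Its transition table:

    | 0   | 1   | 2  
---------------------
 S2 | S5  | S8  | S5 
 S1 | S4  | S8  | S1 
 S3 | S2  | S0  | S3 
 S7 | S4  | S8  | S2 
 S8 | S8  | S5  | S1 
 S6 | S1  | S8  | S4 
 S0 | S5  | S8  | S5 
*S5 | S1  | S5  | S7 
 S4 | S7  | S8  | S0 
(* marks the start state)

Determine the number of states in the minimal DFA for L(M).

Reachable states from the start: {S0,S1,S2,S4,S5,S7,S8}. Unreachable: {S3,S6} — drop them.
Start with accepting vs non-accepting: {S0,S1,S2,S4,S7,S8} | {S5}.
On input 0, block {S0,S1,S2,S4,S7,S8} splits into {S1,S4,S7,S8} and {S0,S2}.
Refine {S1,S4,S7,S8} on symbol 1: members go to different blocks, giving {S1,S4,S7} and {S8}.
On input 2, block {S1,S4,S7} splits into {S4,S7} and {S1}.
No further refinement is possible. Final partition (5 blocks): {S4,S7} | {S5} | {S0,S2} | {S8} | {S1}.

5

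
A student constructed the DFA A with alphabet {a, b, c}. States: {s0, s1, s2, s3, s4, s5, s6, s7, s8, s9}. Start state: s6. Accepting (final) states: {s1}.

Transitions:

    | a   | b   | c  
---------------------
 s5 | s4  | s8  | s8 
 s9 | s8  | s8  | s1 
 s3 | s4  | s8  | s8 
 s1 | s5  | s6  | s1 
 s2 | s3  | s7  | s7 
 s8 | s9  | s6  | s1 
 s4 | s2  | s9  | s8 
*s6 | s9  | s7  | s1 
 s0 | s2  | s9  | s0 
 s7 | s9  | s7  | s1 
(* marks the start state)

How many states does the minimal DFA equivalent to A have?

States {s0} cannot be reached from the start state, so discard them.
P0 = {s1} | {s2,s3,s4,s5,s6,s7,s8,s9}.
Refine {s2,s3,s4,s5,s6,s7,s8,s9} on symbol c: members go to different blocks, giving {s2,s3,s4,s5} and {s6,s7,s8,s9}.
No further refinement is possible. Final partition (3 blocks): {s1} | {s2,s3,s4,s5} | {s6,s7,s8,s9}.

3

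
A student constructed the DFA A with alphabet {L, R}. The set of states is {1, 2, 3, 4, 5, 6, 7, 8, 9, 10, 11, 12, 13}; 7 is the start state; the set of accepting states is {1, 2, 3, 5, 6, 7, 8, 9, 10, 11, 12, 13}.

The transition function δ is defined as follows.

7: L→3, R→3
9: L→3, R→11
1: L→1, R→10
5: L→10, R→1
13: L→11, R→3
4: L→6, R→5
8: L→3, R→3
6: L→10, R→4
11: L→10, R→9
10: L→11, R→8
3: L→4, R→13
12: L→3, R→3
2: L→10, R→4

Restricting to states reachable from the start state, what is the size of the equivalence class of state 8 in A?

2

Reachable states from the start: {1,3,4,5,6,7,8,9,10,11,13}. Unreachable: {2,12} — drop them.
Start with accepting vs non-accepting: {1,3,5,6,7,8,9,10,11,13} | {4}.
On input L, block {1,3,5,6,7,8,9,10,11,13} splits into {1,5,6,7,8,9,10,11,13} and {3}.
On input L, block {1,5,6,7,8,9,10,11,13} splits into {1,5,6,10,11,13} and {7,8,9}.
Split {1,5,6,10,11,13} by δ(·,R) → {1,5} and {10,11} and {6} and {13}.
Split {1,5} by δ(·,L) → {1} and {5}.
Split {7,8,9} by δ(·,R) → {7,8} and {9}.
Refine {10,11} on symbol R: members go to different blocks, giving {10} and {11}.
The partition is now stable with 10 blocks: {1} | {4} | {3} | {7,8} | {10} | {6} | {13} | {5} | {9} | {11}.
The equivalence class containing 8 is {7,8}, of size 2.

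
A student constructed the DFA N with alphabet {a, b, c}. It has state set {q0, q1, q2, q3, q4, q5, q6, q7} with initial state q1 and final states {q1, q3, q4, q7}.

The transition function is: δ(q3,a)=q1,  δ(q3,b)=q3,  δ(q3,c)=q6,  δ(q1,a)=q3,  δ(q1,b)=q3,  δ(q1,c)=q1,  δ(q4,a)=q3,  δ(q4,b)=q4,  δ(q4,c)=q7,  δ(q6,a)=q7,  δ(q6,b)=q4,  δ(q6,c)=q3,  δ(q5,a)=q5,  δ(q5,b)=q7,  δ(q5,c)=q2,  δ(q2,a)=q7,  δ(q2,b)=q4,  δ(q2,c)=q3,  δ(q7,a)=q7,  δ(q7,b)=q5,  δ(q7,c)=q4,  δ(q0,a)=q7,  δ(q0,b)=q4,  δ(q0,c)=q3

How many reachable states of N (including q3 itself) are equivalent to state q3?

1

States {q0} cannot be reached from the start state, so discard them.
P0 = {q1,q3,q4,q7} | {q2,q5,q6}.
Split {q1,q3,q4,q7} by δ(·,b) → {q1,q3,q4} and {q7}.
On input c, block {q1,q3,q4} splits into {q1} and {q3} and {q4}.
On input a, block {q2,q5,q6} splits into {q2,q6} and {q5}.
The partition is now stable with 6 blocks: {q1} | {q2,q6} | {q7} | {q3} | {q4} | {q5}.
The equivalence class containing q3 is {q3}, of size 1.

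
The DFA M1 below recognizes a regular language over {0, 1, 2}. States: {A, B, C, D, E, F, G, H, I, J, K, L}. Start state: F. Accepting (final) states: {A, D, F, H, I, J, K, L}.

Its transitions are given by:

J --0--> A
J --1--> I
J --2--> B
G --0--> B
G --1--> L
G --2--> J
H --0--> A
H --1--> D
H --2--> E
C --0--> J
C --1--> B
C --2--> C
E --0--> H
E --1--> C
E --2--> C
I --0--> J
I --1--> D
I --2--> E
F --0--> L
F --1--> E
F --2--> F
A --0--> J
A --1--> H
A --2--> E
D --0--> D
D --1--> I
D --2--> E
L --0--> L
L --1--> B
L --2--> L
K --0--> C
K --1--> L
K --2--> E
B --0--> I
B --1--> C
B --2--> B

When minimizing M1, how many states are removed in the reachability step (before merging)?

2

Starting at F and following transitions, the reachable set is {A, B, C, D, E, F, H, I, J, L}. That leaves G, K unreachable — 2 in total.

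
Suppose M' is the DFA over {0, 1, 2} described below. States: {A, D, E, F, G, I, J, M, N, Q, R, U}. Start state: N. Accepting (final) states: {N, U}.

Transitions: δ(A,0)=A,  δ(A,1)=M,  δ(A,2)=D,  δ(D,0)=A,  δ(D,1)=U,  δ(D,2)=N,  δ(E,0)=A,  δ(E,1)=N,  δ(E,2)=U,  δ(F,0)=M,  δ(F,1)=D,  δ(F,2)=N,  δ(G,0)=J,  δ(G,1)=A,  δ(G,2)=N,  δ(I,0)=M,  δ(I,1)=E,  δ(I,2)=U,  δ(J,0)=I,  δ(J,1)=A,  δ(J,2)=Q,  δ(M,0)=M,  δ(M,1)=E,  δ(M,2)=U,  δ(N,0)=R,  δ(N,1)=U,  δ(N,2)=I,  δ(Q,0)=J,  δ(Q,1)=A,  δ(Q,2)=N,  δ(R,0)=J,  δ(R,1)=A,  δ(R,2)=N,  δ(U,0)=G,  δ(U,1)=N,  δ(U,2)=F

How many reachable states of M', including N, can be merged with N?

2

Every state is reachable, so we keep all 12.
Start with accepting vs non-accepting: {N,U} | {A,D,E,F,G,I,J,M,Q,R}.
Refine {A,D,E,F,G,I,J,M,Q,R} on symbol 1: members go to different blocks, giving {A,F,G,I,J,M,Q,R} and {D,E}.
Split {A,F,G,I,J,M,Q,R} by δ(·,1) → {A,G,J,Q,R} and {F,I,M}.
Split {A,G,J,Q,R} by δ(·,0) → {A,G,Q,R} and {J}.
Refine {A,G,Q,R} on symbol 0: members go to different blocks, giving {G,Q,R} and {A}.
No further refinement is possible. Final partition (6 blocks): {N,U} | {G,Q,R} | {D,E} | {F,I,M} | {J} | {A}.
The equivalence class containing N is {N,U}, of size 2.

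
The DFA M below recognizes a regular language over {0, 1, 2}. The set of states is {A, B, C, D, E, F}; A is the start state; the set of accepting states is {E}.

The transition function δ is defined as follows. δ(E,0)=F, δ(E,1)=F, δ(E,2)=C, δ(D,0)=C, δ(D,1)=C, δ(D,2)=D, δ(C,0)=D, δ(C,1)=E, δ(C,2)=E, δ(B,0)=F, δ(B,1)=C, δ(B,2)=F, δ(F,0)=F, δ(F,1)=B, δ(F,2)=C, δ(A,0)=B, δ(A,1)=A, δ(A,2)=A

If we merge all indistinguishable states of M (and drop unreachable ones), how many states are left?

Every state is reachable, so we keep all 6.
P0 = {E} | {A,B,C,D,F}.
Refine {A,B,C,D,F} on symbol 1: members go to different blocks, giving {A,B,D,F} and {C}.
Split {A,B,D,F} by δ(·,0) → {A,B,F} and {D}.
On input 1, block {A,B,F} splits into {A,F} and {B}.
On input 0, block {A,F} splits into {A} and {F}.
No further refinement is possible. Final partition (6 blocks): {E} | {A} | {C} | {D} | {B} | {F}.

6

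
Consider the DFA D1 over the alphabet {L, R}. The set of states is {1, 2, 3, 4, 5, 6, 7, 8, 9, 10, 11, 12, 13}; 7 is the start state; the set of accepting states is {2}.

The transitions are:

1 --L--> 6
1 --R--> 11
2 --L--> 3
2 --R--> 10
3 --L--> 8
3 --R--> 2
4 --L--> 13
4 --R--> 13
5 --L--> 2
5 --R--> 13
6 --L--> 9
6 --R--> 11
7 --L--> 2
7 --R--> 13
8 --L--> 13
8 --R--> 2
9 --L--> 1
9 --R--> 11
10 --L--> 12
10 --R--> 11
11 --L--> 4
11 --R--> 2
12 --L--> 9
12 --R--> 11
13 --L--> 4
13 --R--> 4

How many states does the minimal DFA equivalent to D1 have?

6

States {5} cannot be reached from the start state, so discard them.
Start with accepting vs non-accepting: {2} | {1,3,4,6,7,8,9,10,11,12,13}.
Refine {1,3,4,6,7,8,9,10,11,12,13} on symbol L: members go to different blocks, giving {1,3,4,6,8,9,10,11,12,13} and {7}.
On input R, block {1,3,4,6,8,9,10,11,12,13} splits into {1,4,6,9,10,12,13} and {3,8,11}.
On input R, block {1,4,6,9,10,12,13} splits into {1,6,9,10,12} and {4,13}.
Refine {3,8,11} on symbol L: members go to different blocks, giving {8,11} and {3}.
Stable partition: {2} | {1,6,9,10,12} | {7} | {8,11} | {4,13} | {3} — 6 equivalence classes.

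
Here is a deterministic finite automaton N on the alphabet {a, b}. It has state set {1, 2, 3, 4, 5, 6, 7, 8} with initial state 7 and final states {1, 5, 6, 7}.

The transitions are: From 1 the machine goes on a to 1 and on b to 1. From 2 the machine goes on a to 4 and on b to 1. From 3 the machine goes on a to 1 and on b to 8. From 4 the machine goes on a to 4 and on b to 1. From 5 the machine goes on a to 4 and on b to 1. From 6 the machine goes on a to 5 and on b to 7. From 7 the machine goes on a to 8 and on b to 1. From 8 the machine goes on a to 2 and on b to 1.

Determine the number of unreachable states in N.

Starting at 7 and following transitions, the reachable set is {1, 2, 4, 7, 8}. That leaves 3, 5, 6 unreachable — 3 in total.

3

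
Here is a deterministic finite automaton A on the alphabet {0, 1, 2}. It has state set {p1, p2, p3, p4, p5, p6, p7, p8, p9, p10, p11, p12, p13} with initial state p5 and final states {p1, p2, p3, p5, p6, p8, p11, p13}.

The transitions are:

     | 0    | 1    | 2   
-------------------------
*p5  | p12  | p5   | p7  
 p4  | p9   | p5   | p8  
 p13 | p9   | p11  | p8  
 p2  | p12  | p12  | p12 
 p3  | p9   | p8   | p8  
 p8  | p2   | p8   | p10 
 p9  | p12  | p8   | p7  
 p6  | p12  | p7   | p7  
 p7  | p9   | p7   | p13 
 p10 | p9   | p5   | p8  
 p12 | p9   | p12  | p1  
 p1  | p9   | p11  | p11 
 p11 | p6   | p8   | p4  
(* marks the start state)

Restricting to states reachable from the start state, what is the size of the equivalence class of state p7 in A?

2

Reachable states from the start: {p1,p2,p4,p5,p6,p7,p8,p9,p10,p11,p12,p13}. Unreachable: {p3} — drop them.
Start with accepting vs non-accepting: {p1,p2,p5,p6,p8,p11,p13} | {p4,p7,p9,p10,p12}.
Refine {p1,p2,p5,p6,p8,p11,p13} on symbol 0: members go to different blocks, giving {p1,p2,p5,p6,p13} and {p8,p11}.
On input 1, block {p1,p2,p5,p6,p13} splits into {p1,p13} and {p2,p6} and {p5}.
Split {p4,p7,p9,p10,p12} by δ(·,1) → {p4,p10} and {p7,p12} and {p9}.
The partition is now stable with 7 blocks: {p1,p13} | {p4,p10} | {p8,p11} | {p2,p6} | {p5} | {p7,p12} | {p9}.
State p7 belongs to the block {p7,p12}, which has 2 states.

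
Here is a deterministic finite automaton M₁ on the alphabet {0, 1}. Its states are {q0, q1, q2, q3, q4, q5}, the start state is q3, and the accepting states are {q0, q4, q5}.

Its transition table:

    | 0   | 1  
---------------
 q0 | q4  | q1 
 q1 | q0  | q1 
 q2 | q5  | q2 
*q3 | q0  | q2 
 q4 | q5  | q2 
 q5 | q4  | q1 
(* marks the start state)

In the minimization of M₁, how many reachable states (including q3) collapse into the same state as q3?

3

Every state is reachable, so we keep all 6.
Initial partition by acceptance: {q0,q4,q5} | {q1,q2,q3}.
The partition is now stable with 2 blocks: {q0,q4,q5} | {q1,q2,q3}.
State q3 belongs to the block {q1,q2,q3}, which has 3 states.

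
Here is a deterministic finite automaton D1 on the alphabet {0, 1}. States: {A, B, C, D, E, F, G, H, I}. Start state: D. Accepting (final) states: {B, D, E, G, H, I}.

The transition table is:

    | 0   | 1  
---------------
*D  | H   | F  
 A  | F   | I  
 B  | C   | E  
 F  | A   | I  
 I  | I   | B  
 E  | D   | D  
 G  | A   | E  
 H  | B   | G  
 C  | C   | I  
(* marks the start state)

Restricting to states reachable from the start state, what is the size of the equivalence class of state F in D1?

3

Every state is reachable, so we keep all 9.
P0 = {B,D,E,G,H,I} | {A,C,F}.
Split {B,D,E,G,H,I} by δ(·,0) → {D,E,H,I} and {B,G}.
Refine {D,E,H,I} on symbol 0: members go to different blocks, giving {D,E,I} and {H}.
On input 0, block {D,E,I} splits into {E,I} and {D}.
Split {E,I} by δ(·,0) → {E} and {I}.
Stable partition: {E} | {A,C,F} | {B,G} | {H} | {D} | {I} — 6 equivalence classes.
State F belongs to the block {A,C,F}, which has 3 states.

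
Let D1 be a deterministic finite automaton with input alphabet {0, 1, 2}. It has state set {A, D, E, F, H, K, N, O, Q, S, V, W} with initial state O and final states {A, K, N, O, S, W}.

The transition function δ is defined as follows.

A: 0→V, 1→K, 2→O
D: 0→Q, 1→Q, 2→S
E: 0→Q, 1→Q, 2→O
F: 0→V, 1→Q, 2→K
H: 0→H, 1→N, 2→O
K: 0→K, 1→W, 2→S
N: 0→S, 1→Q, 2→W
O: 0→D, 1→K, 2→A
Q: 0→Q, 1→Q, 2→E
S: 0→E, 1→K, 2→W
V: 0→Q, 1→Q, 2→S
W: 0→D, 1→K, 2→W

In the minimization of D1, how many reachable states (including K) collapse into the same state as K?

1

States {F,H,N} cannot be reached from the start state, so discard them.
P0 = {A,K,O,S,W} | {D,E,Q,V}.
Refine {A,K,O,S,W} on symbol 0: members go to different blocks, giving {A,O,S,W} and {K}.
Refine {D,E,Q,V} on symbol 2: members go to different blocks, giving {D,E,V} and {Q}.
The partition is now stable with 4 blocks: {A,O,S,W} | {D,E,V} | {K} | {Q}.
The equivalence class containing K is {K}, of size 1.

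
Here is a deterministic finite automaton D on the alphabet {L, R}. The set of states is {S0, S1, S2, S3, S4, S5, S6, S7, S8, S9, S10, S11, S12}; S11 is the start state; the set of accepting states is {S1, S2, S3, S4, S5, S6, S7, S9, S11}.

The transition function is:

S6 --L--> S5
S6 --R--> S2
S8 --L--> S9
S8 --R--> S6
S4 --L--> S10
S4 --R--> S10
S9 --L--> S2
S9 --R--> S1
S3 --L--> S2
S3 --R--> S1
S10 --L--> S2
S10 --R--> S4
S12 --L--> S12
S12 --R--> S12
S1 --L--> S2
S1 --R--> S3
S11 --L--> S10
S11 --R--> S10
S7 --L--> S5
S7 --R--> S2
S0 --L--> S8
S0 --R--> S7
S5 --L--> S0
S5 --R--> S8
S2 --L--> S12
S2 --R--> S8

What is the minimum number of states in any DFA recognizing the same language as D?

P0 = {S1,S2,S3,S4,S5,S6,S7,S9,S11} | {S0,S8,S10,S12}.
Refine {S1,S2,S3,S4,S5,S6,S7,S9,S11} on symbol L: members go to different blocks, giving {S1,S3,S6,S7,S9} and {S2,S4,S5,S11}.
Split {S1,S3,S6,S7,S9} by δ(·,R) → {S1,S3,S9} and {S6,S7}.
On input L, block {S0,S8,S10,S12} splits into {S0,S12} and {S8} and {S10}.
Refine {S0,S12} on symbol L: members go to different blocks, giving {S0} and {S12}.
Refine {S2,S4,S5,S11} on symbol L: members go to different blocks, giving {S4,S11} and {S2} and {S5}.
Stable partition: {S1,S3,S9} | {S0} | {S4,S11} | {S6,S7} | {S8} | {S10} | {S12} | {S2} | {S5} — 9 equivalence classes.

9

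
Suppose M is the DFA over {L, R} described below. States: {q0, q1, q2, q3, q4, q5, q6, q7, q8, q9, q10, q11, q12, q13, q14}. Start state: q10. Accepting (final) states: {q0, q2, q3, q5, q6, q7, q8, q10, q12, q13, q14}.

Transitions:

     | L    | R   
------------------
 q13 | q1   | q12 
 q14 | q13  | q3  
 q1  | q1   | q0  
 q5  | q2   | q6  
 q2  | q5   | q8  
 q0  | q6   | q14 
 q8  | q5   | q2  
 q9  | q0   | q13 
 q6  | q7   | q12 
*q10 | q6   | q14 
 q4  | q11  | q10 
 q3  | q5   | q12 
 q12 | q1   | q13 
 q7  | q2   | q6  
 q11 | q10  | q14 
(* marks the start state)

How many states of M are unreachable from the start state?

3

Starting at q10 and following transitions, the reachable set is {q0, q1, q2, q3, q5, q6, q7, q8, q10, q12, q13, q14}. That leaves q4, q9, q11 unreachable — 3 in total.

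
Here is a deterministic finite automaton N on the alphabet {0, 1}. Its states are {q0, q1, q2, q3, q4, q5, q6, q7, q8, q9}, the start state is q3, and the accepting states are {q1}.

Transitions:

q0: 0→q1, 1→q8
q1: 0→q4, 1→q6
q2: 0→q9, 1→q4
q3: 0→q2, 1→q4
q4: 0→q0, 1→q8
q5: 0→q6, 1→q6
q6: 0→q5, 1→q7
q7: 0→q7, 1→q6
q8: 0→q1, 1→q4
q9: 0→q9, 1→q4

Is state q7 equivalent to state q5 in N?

Yes

Start with accepting vs non-accepting: {q1} | {q0,q2,q3,q4,q5,q6,q7,q8,q9}.
On input 0, block {q0,q2,q3,q4,q5,q6,q7,q8,q9} splits into {q2,q3,q4,q5,q6,q7,q9} and {q0,q8}.
Refine {q2,q3,q4,q5,q6,q7,q9} on symbol 0: members go to different blocks, giving {q2,q3,q5,q6,q7,q9} and {q4}.
Split {q2,q3,q5,q6,q7,q9} by δ(·,1) → {q2,q3,q9} and {q5,q6,q7}.
Refine {q0,q8} on symbol 1: members go to different blocks, giving {q0} and {q8}.
Stable partition: {q1} | {q2,q3,q9} | {q0} | {q4} | {q5,q6,q7} | {q8} — 6 equivalence classes.
q7 and q5 lie in the same block of the stable partition, so they are equivalent — no string distinguishes them.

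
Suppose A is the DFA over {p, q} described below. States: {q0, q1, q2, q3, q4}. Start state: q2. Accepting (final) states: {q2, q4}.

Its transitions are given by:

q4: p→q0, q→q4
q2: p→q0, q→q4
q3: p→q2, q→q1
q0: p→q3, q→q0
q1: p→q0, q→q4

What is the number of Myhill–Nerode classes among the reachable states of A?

Start with accepting vs non-accepting: {q2,q4} | {q0,q1,q3}.
Refine {q0,q1,q3} on symbol p: members go to different blocks, giving {q0,q1} and {q3}.
On input p, block {q0,q1} splits into {q0} and {q1}.
The partition is now stable with 4 blocks: {q2,q4} | {q0} | {q3} | {q1}.

4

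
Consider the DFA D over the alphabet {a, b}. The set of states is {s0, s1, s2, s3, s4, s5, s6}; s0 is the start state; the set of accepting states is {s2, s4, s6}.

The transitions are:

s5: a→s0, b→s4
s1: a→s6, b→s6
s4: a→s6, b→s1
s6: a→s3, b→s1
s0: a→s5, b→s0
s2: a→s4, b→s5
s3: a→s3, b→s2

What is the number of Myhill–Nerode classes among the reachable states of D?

7

Initial partition by acceptance: {s2,s4,s6} | {s0,s1,s3,s5}.
On input a, block {s2,s4,s6} splits into {s2,s4} and {s6}.
Refine {s2,s4} on symbol a: members go to different blocks, giving {s2} and {s4}.
Split {s0,s1,s3,s5} by δ(·,a) → {s0,s3,s5} and {s1}.
On input b, block {s0,s3,s5} splits into {s0} and {s3} and {s5}.
No further refinement is possible. Final partition (7 blocks): {s2} | {s0} | {s6} | {s4} | {s1} | {s3} | {s5}.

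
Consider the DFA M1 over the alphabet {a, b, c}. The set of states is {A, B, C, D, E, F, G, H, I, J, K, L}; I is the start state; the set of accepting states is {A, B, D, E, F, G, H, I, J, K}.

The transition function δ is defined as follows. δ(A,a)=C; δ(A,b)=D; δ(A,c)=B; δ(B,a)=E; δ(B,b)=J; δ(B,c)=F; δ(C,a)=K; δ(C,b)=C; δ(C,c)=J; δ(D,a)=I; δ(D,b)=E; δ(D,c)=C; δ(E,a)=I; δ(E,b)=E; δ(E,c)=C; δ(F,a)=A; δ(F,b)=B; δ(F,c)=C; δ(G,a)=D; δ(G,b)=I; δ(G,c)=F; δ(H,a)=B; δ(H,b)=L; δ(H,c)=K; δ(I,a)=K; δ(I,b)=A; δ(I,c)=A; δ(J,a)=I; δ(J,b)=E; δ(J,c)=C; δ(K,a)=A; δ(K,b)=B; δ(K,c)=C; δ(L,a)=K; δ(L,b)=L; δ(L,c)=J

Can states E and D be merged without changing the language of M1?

Yes

Reachable states from the start: {A,B,C,D,E,F,I,J,K}. Unreachable: {G,H,L} — drop them.
Initial partition by acceptance: {A,B,D,E,F,I,J,K} | {C}.
Refine {A,B,D,E,F,I,J,K} on symbol a: members go to different blocks, giving {B,D,E,F,I,J,K} and {A}.
Refine {B,D,E,F,I,J,K} on symbol a: members go to different blocks, giving {B,D,E,I,J} and {F,K}.
Split {B,D,E,I,J} by δ(·,a) → {B,D,E,J} and {I}.
Split {B,D,E,J} by δ(·,a) → {D,E,J} and {B}.
Stable partition: {D,E,J} | {C} | {A} | {F,K} | {I} | {B} — 6 equivalence classes.
E and D lie in the same block of the stable partition, so they are equivalent — no string distinguishes them.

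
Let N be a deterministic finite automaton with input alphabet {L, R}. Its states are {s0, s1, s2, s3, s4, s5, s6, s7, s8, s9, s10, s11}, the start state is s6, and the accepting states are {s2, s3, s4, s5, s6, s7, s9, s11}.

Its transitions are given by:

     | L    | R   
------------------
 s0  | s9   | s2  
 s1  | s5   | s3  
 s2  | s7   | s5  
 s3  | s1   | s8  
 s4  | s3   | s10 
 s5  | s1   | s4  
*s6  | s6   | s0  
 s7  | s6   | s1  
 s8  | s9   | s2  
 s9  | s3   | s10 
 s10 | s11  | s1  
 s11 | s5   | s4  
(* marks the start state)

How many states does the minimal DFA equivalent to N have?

10

Every state is reachable, so we keep all 12.
P0 = {s2,s3,s4,s5,s6,s7,s9,s11} | {s0,s1,s8,s10}.
On input L, block {s2,s3,s4,s5,s6,s7,s9,s11} splits into {s2,s4,s6,s7,s9,s11} and {s3,s5}.
On input L, block {s2,s4,s6,s7,s9,s11} splits into {s2,s6,s7} and {s4,s9,s11}.
Split {s2,s6,s7} by δ(·,R) → {s6,s7} and {s2}.
On input L, block {s0,s1,s8,s10} splits into {s0,s8,s10} and {s1}.
Split {s6,s7} by δ(·,R) → {s6} and {s7}.
On input R, block {s0,s8,s10} splits into {s0,s8} and {s10}.
On input R, block {s3,s5} splits into {s3} and {s5}.
Split {s4,s9,s11} by δ(·,L) → {s4,s9} and {s11}.
Stable partition: {s6} | {s0,s8} | {s3} | {s4,s9} | {s2} | {s1} | {s7} | {s10} | {s5} | {s11} — 10 equivalence classes.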